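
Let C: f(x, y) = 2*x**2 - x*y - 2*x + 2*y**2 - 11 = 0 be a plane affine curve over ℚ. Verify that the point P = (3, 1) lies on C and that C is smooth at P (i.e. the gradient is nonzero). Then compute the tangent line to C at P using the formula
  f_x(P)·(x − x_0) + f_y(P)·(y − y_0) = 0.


Tangent line at P: 9*x + y - 28 = 0.

Step 1: f(3, 1) = 0, so P lies on C.
Step 2: partial derivatives
  f_x(x, y) = 4*x - y - 2, f_y(x, y) = -x + 4*y.
  f_x(P) = 9, f_y(P) = 1 (gradient nonzero, so P is smooth).
Step 3: tangent line at P: 9·(x − 3) + 1·(y − 1) = 0.
Expanding: 9*x + y - 28 = 0.


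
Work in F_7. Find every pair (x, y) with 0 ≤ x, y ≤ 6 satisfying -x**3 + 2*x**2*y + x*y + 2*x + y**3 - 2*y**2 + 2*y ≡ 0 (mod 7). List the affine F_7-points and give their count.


Affine F_7-points: {(0, 0), (1, 6), (2, 1), (3, 0), (4, 0), (5, 5), (5, 6), (6, 6)}; count = 8.

For each of the 49 pairs (x, y) ∈ F_7², evaluate f(x, y) mod 7. Record the zeros.
  x = 0: [0↦0, 1↦1, 2↦4, 3↦1, 4↦5, 5↦1, 6↦2]  zeros at y ∈ {0}
  x = 1: [0↦1, 1↦5, 2↦4, 3↦4, 4↦4, 5↦3, 6↦0]  zeros at y ∈ {6}
  x = 2: [0↦3, 1↦0, 2↦6, 3↦6, 4↦6, 5↦5, 6↦2]  zeros at y ∈ {1}
  x = 3: [0↦0, 1↦1, 2↦4, 3↦1, 4↦5, 5↦1, 6↦2]  zeros at y ∈ {0}
  x = 4: [0↦0, 1↦2, 2↦6, 3↦4, 4↦2, 5↦6, 6↦1]  zeros at y ∈ {0}
  x = 5: [0↦4, 1↦4, 2↦6, 3↦2, 4↦5, 5↦0, 6↦0]  zeros at y ∈ {5, 6}
  x = 6: [0↦6, 1↦1, 2↦5, 3↦3, 4↦1, 5↦5, 6↦0]  zeros at y ∈ {6}
Collecting zeros: affine points = {(0, 0), (1, 6), (2, 1), (3, 0), (4, 0), (5, 5), (5, 6), (6, 6)}.
Total count |C(F_7)_aff| = 8.


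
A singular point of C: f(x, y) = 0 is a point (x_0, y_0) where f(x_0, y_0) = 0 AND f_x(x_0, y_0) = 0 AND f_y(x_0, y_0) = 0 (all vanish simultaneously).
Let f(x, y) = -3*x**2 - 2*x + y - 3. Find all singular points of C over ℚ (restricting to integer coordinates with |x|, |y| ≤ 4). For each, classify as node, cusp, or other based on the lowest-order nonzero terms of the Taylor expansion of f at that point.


No singular points in the scanned grid; C is smooth there.

Compute partial derivatives:
  f_x = -6*x - 2.
  f_y = 1.
f_y = 1 is a nonzero constant, so f_y never vanishes: no point (x, y) can satisfy f = f_x = f_y = 0. In particular no (x, y) ∈ {−4, ..., 4}² is singular; the curve is smooth.


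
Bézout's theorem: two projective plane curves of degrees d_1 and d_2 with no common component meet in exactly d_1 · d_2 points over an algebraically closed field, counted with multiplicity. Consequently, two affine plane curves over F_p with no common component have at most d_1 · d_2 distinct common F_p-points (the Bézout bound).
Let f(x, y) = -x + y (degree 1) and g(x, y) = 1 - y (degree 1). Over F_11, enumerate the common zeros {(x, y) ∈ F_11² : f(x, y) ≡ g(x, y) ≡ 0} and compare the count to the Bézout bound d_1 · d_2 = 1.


Common zeros: {(1, 1)}; count = 1; Bézout bound = 1.

deg(f) = 1, deg(g) = 1, so Bézout bound = 1.
Scan x ∈ F_11. For each x, list the y ∈ F_11 with f(x, y) ≡ 0 and those with g(x, y) ≡ 0 (mod 11); the common zeros in that column are the intersection.
  x = 0: f ≡ 0 at y ∈ {0}; g ≡ 0 at y ∈ {1}; common: ∅.
  x = 1: f ≡ 0 at y ∈ {1}; g ≡ 0 at y ∈ {1}; common: {1}.
  x = 2: f ≡ 0 at y ∈ {2}; g ≡ 0 at y ∈ {1}; common: ∅.
  x = 3: f ≡ 0 at y ∈ {3}; g ≡ 0 at y ∈ {1}; common: ∅.
  x = 4: f ≡ 0 at y ∈ {4}; g ≡ 0 at y ∈ {1}; common: ∅.
  x = 5: f ≡ 0 at y ∈ {5}; g ≡ 0 at y ∈ {1}; common: ∅.
  x = 6: f ≡ 0 at y ∈ {6}; g ≡ 0 at y ∈ {1}; common: ∅.
  x = 7: f ≡ 0 at y ∈ {7}; g ≡ 0 at y ∈ {1}; common: ∅.
  x = 8: f ≡ 0 at y ∈ {8}; g ≡ 0 at y ∈ {1}; common: ∅.
  x = 9: f ≡ 0 at y ∈ {9}; g ≡ 0 at y ∈ {1}; common: ∅.
  x = 10: f ≡ 0 at y ∈ {10}; g ≡ 0 at y ∈ {1}; common: ∅.
Collecting: common zeros = {(1, 1)}, so the count is 1.
Comparison with the Bézout bound: 1 ≤ 1 = deg(f)·deg(g), as expected for curves with no common component (the bound is attained).


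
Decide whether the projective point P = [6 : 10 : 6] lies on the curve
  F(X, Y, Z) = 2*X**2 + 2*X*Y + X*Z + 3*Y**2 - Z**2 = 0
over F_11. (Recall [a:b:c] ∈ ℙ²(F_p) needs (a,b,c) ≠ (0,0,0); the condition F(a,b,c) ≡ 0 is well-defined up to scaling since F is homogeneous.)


F(6,10,6) ≡ 8 (mod 11); P is NOT on the curve.

Evaluate F(6, 10, 6) term-by-term (mod 11).
  2*X**2 ↦ 2·36·1·1 = 72
  2*X*Y ↦ 2·6·10·1 = 120
  X*Z ↦ 1·6·1·6 = 36
  3*Y**2 ↦ 3·1·100·1 = 300
  -Z**2 ↦ -1·1·1·36 = -36
Sum: F(6, 10, 6) = (72) + (120) + (36) + (300) + (-36) = 492.
Reducing mod 11: 492 ≡ 8 (mod 11).
Since F(a, b, c) ≡ 8 ≠ 0 (mod 11), P does NOT lie on the curve.


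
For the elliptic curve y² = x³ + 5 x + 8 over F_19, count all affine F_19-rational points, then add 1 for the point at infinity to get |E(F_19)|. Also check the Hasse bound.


Affine points = {(2, 8), (2, 11), (4, 4), (4, 15), (5, 5), (5, 14), (6, 8), (6, 11), (7, 5), (7, 14), (8, 3), (8, 16), (11, 8), (11, 11), (13, 3), (13, 16), (15, 0), (16, 2), (16, 17), (17, 3), (17, 16)}; affine count = 21; |E(F_19)| = 22.

Discriminant check: Δ ∝ 4a³ + 27b² = 4·5³ + 27·8² = 4·125 + 27·64 ≡ 5 (mod 19). Nonzero ⇒ E is nonsingular.
For each x ∈ F_19, compute rhs = x³ + 5·x + 8 mod 19, then count y ∈ F_19 with y² ≡ rhs.
  x = 0: rhs = 8, matching y values: none (0 points).
  x = 1: rhs = 14, matching y values: none (0 points).
  x = 2: rhs = 7, matching y values: 8, 11 (2 points).
  x = 3: rhs = 12, matching y values: none (0 points).
  x = 4: rhs = 16, matching y values: 4, 15 (2 points).
  x = 5: rhs = 6, matching y values: 5, 14 (2 points).
  x = 6: rhs = 7, matching y values: 8, 11 (2 points).
  x = 7: rhs = 6, matching y values: 5, 14 (2 points).
  x = 8: rhs = 9, matching y values: 3, 16 (2 points).
  x = 9: rhs = 3, matching y values: none (0 points).
  x = 10: rhs = 13, matching y values: none (0 points).
  x = 11: rhs = 7, matching y values: 8, 11 (2 points).
  x = 12: rhs = 10, matching y values: none (0 points).
  x = 13: rhs = 9, matching y values: 3, 16 (2 points).
  x = 14: rhs = 10, matching y values: none (0 points).
  x = 15: rhs = 0, matching y values: 0 (1 points).
  x = 16: rhs = 4, matching y values: 2, 17 (2 points).
  x = 17: rhs = 9, matching y values: 3, 16 (2 points).
  x = 18: rhs = 2, matching y values: none (0 points).
Total affine count: 21.
Full point count |E(F_19)| = 21 + 1 = 22.
Hasse bound: |22 − (19+1)| = |2| = 2 ≤ 2√19 ≈ 8.7178 ✓.


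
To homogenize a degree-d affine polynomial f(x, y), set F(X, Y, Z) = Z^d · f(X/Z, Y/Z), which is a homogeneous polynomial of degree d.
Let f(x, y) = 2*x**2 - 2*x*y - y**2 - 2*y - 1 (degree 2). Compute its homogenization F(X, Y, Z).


F(X, Y, Z) = 2*X**2 - 2*X*Y - Y**2 - 2*Y*Z - Z**2

deg(f) = 2.
Substitute x = X/Z, y = Y/Z into f, then multiply by Z^2.
  monomial 2·x^2·y^0 ↦ 2·X^2·Y^0·Z^0.
  monomial -2·x^1·y^1 ↦ -2·X^1·Y^1·Z^0.
  monomial -1·x^0·y^2 ↦ -1·X^0·Y^2·Z^0.
  monomial -2·x^0·y^1 ↦ -2·X^0·Y^1·Z^1.
  monomial -1·x^0·y^0 ↦ -1·X^0·Y^0·Z^2.
Collecting: F(X, Y, Z) = 2*X**2 - 2*X*Y - Y**2 - 2*Y*Z - Z**2.


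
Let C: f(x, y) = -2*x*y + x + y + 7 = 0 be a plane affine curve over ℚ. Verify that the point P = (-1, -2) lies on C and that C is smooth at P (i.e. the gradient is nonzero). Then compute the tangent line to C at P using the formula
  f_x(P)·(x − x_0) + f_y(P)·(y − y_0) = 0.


Tangent line at P: 5*x + 3*y + 11 = 0.

Step 1: f(-1, -2) = 0, so P lies on C.
Step 2: partial derivatives
  f_x(x, y) = 1 - 2*y, f_y(x, y) = 1 - 2*x.
  f_x(P) = 5, f_y(P) = 3 (gradient nonzero, so P is smooth).
Step 3: tangent line at P: 5·(x − -1) + 3·(y − -2) = 0.
Expanding: 5*x + 3*y + 11 = 0.


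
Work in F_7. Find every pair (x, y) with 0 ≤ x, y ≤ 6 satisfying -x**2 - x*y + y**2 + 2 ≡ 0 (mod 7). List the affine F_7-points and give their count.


Affine F_7-points: {(1, 3), (1, 5), (3, 0), (3, 3), (4, 0), (4, 4), (6, 2), (6, 4)}; count = 8.

For each of the 49 pairs (x, y) ∈ F_7², evaluate f(x, y) mod 7. Record the zeros.
  x = 0: [0↦2, 1↦3, 2↦6, 3↦4, 4↦4, 5↦6, 6↦3]  zeros at y ∈ ∅
  x = 1: [0↦1, 1↦1, 2↦3, 3↦0, 4↦6, 5↦0, 6↦3]  zeros at y ∈ {3, 5}
  x = 2: [0↦5, 1↦4, 2↦5, 3↦1, 4↦6, 5↦6, 6↦1]  zeros at y ∈ ∅
  x = 3: [0↦0, 1↦5, 2↦5, 3↦0, 4↦4, 5↦3, 6↦4]  zeros at y ∈ {0, 3}
  x = 4: [0↦0, 1↦4, 2↦3, 3↦4, 4↦0, 5↦5, 6↦5]  zeros at y ∈ {0, 4}
  x = 5: [0↦5, 1↦1, 2↦6, 3↦6, 4↦1, 5↦5, 6↦4]  zeros at y ∈ ∅
  x = 6: [0↦1, 1↦3, 2↦0, 3↦6, 4↦0, 5↦3, 6↦1]  zeros at y ∈ {2, 4}
Collecting zeros: affine points = {(1, 3), (1, 5), (3, 0), (3, 3), (4, 0), (4, 4), (6, 2), (6, 4)}.
Total count |C(F_7)_aff| = 8.


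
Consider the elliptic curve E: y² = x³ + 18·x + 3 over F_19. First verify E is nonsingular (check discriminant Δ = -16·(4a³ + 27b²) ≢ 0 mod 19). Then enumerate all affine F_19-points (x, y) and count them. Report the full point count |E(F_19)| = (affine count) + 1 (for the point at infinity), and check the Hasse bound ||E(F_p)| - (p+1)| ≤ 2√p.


Affine points = {(2, 3), (2, 16), (4, 5), (4, 14), (5, 3), (5, 16), (6, 2), (6, 17), (7, 4), (7, 15), (9, 1), (9, 18), (10, 9), (10, 10), (12, 3), (12, 16), (14, 4), (14, 15), (15, 0), (16, 6), (16, 13), (17, 4), (17, 15)}; affine count = 23; |E(F_19)| = 24.

Discriminant check: Δ ∝ 4a³ + 27b² = 4·18³ + 27·3² = 4·5832 + 27·9 ≡ 11 (mod 19). Nonzero ⇒ E is nonsingular.
For each x ∈ F_19, compute rhs = x³ + 18·x + 3 mod 19, then count y ∈ F_19 with y² ≡ rhs.
  x = 0: rhs = 3, matching y values: none (0 points).
  x = 1: rhs = 3, matching y values: none (0 points).
  x = 2: rhs = 9, matching y values: 3, 16 (2 points).
  x = 3: rhs = 8, matching y values: none (0 points).
  x = 4: rhs = 6, matching y values: 5, 14 (2 points).
  x = 5: rhs = 9, matching y values: 3, 16 (2 points).
  x = 6: rhs = 4, matching y values: 2, 17 (2 points).
  x = 7: rhs = 16, matching y values: 4, 15 (2 points).
  x = 8: rhs = 13, matching y values: none (0 points).
  x = 9: rhs = 1, matching y values: 1, 18 (2 points).
  x = 10: rhs = 5, matching y values: 9, 10 (2 points).
  x = 11: rhs = 12, matching y values: none (0 points).
  x = 12: rhs = 9, matching y values: 3, 16 (2 points).
  x = 13: rhs = 2, matching y values: none (0 points).
  x = 14: rhs = 16, matching y values: 4, 15 (2 points).
  x = 15: rhs = 0, matching y values: 0 (1 points).
  x = 16: rhs = 17, matching y values: 6, 13 (2 points).
  x = 17: rhs = 16, matching y values: 4, 15 (2 points).
  x = 18: rhs = 3, matching y values: none (0 points).
Total affine count: 23.
Full point count |E(F_19)| = 23 + 1 = 24.
Hasse bound: |24 − (19+1)| = |4| = 4 ≤ 2√19 ≈ 8.7178 ✓.


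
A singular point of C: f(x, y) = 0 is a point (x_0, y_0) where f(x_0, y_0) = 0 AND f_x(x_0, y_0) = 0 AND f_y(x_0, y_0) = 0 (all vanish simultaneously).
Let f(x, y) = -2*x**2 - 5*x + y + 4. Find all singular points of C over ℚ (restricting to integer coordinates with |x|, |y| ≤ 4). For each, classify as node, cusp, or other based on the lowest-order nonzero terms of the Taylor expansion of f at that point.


No singular points in the scanned grid; C is smooth there.

Compute partial derivatives:
  f_x = -4*x - 5.
  f_y = 1.
f_y = 1 is a nonzero constant, so f_y never vanishes: no point (x, y) can satisfy f = f_x = f_y = 0. In particular no (x, y) ∈ {−4, ..., 4}² is singular; the curve is smooth.


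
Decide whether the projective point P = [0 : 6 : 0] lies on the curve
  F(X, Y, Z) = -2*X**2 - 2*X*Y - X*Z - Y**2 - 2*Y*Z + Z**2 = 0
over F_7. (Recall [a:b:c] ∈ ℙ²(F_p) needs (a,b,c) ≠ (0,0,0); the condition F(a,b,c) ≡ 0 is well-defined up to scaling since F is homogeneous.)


F(0,6,0) ≡ 6 (mod 7); P is NOT on the curve.

Evaluate F(0, 6, 0) term-by-term (mod 7).
  -2*X**2 ↦ -2·0·1·1 = 0
  -2*X*Y ↦ -2·0·6·1 = 0
  -X*Z ↦ -1·0·1·0 = 0
  -Y**2 ↦ -1·1·36·1 = -36
  -2*Y*Z ↦ -2·1·6·0 = 0
  Z**2 ↦ 1·1·1·0 = 0
Sum: F(0, 6, 0) = (0) + (0) + (0) + (-36) + (0) + (0) = -36.
Reducing mod 7: -36 ≡ 6 (mod 7).
Since F(a, b, c) ≡ 6 ≠ 0 (mod 7), P does NOT lie on the curve.


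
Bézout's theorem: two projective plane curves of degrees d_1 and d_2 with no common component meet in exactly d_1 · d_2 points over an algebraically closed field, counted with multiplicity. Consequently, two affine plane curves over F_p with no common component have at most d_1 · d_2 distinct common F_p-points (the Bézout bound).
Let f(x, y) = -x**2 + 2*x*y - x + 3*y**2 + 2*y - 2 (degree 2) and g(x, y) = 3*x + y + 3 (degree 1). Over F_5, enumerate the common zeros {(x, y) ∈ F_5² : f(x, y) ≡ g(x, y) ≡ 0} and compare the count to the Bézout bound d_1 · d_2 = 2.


Common zeros: {(1, 4)}; count = 1; Bézout bound = 2.

deg(f) = 2, deg(g) = 1, so Bézout bound = 2.
Scan x ∈ F_5. For each x, list the y ∈ F_5 with f(x, y) ≡ 0 and those with g(x, y) ≡ 0 (mod 5); the common zeros in that column are the intersection.
  x = 0: f ≡ 0 at y ∈ ∅; g ≡ 0 at y ∈ {2}; common: ∅.
  x = 1: f ≡ 0 at y ∈ {3, 4}; g ≡ 0 at y ∈ {4}; common: {4}.
  x = 2: f ≡ 0 at y ∈ ∅; g ≡ 0 at y ∈ {1}; common: ∅.
  x = 3: f ≡ 0 at y ∈ ∅; g ≡ 0 at y ∈ {3}; common: ∅.
  x = 4: f ≡ 0 at y ∈ {2, 3}; g ≡ 0 at y ∈ {0}; common: ∅.
Collecting: common zeros = {(1, 4)}, so the count is 1.
Comparison with the Bézout bound: 1 ≤ 2 = deg(f)·deg(g), as expected for curves with no common component (the affine F_5-count falls short of the bound because intersections may lie at infinity, over extension fields, or carry multiplicity).


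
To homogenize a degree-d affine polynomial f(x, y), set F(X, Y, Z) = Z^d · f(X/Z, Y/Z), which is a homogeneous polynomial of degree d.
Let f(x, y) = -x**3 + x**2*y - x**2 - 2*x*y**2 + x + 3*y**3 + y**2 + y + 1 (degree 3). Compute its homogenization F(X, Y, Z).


F(X, Y, Z) = -X**3 + X**2*Y - X**2*Z - 2*X*Y**2 + X*Z**2 + 3*Y**3 + Y**2*Z + Y*Z**2 + Z**3

deg(f) = 3.
Substitute x = X/Z, y = Y/Z into f, then multiply by Z^3.
  monomial -1·x^3·y^0 ↦ -1·X^3·Y^0·Z^0.
  monomial 1·x^2·y^1 ↦ 1·X^2·Y^1·Z^0.
  monomial -1·x^2·y^0 ↦ -1·X^2·Y^0·Z^1.
  monomial -2·x^1·y^2 ↦ -2·X^1·Y^2·Z^0.
  monomial 1·x^1·y^0 ↦ 1·X^1·Y^0·Z^2.
  monomial 3·x^0·y^3 ↦ 3·X^0·Y^3·Z^0.
  monomial 1·x^0·y^2 ↦ 1·X^0·Y^2·Z^1.
  monomial 1·x^0·y^1 ↦ 1·X^0·Y^1·Z^2.
  monomial 1·x^0·y^0 ↦ 1·X^0·Y^0·Z^3.
Collecting: F(X, Y, Z) = -X**3 + X**2*Y - X**2*Z - 2*X*Y**2 + X*Z**2 + 3*Y**3 + Y**2*Z + Y*Z**2 + Z**3.


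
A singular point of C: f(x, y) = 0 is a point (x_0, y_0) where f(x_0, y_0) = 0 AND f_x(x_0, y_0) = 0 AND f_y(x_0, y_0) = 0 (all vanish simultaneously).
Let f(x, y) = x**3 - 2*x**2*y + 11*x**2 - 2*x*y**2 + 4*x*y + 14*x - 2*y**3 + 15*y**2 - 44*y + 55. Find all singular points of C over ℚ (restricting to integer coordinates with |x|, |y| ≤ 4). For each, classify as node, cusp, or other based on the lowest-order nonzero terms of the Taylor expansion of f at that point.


Singular points: {(-2, 3)}; classification: node.

Compute partial derivatives:
  f_x = 3*x**2 - 4*x*y + 22*x - 2*y**2 + 4*y + 14.
  f_y = -2*x**2 - 4*x*y + 4*x - 6*y**2 + 30*y - 44.
Scan x_0 ∈ {−4, ..., 4}. For each x_0, f_y(x_0, y) is a polynomial in y; find its integer roots y ∈ {−4, ..., 4}, then test f_x and f at those candidates.
  x = -4: f_y(-4, y) = -6*y**2 + 46*y - 92; no integer root y with |y| ≤ 4.
  x = -3: f_y(-3, y) = -6*y**2 + 42*y - 74; no integer root y with |y| ≤ 4.
  x = -2: f_y(-2, y) = -6*y**2 + 38*y - 60; vanishes at y ∈ {3}. (-2, 3): f_x = 0, f = 0 — SINGULAR.
  x = -1: f_y(-1, y) = -6*y**2 + 34*y - 50; no integer root y with |y| ≤ 4.
  x = 0: f_y(0, y) = -6*y**2 + 30*y - 44; no integer root y with |y| ≤ 4.
  x = 1: f_y(1, y) = -6*y**2 + 26*y - 42; no integer root y with |y| ≤ 4.
  x = 2: f_y(2, y) = -6*y**2 + 22*y - 44; no integer root y with |y| ≤ 4.
  x = 3: f_y(3, y) = -6*y**2 + 18*y - 50; no integer root y with |y| ≤ 4.
  x = 4: f_y(4, y) = -6*y**2 + 14*y - 60; no integer root y with |y| ≤ 4.
Only singular point on the grid: (-2, 3).
Classify: substitute x = -2 + u, y = 3 + v and expand: f = u**3 - 2*u**2*v - u**2 - 2*u*v**2 - 2*v**3 + v**2.
No constant or linear terms (consistent with a singular point). Quadratic part: -u**2 + v**2. Cubic part: u**3 - 2*u**2*v - 2*u*v**2 - 2*v**3.
The quadratic part v**2 - u**2 = (v − u)(v + u) splits into two distinct linear factors, so there are two distinct tangent lines y − 3 = ±(x − -2) — this is a node (ordinary double point).
Classification: node.


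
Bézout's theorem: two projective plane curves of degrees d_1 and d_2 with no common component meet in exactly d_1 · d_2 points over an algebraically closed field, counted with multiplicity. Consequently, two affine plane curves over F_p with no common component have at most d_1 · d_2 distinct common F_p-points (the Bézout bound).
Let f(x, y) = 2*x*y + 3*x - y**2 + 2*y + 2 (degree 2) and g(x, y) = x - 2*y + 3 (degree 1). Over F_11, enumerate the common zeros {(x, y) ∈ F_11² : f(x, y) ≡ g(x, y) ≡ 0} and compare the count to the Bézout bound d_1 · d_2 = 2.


Common zeros: {(0, 7)}; count = 1; Bézout bound = 2.

deg(f) = 2, deg(g) = 1, so Bézout bound = 2.
Scan x ∈ F_11. For each x, list the y ∈ F_11 with f(x, y) ≡ 0 and those with g(x, y) ≡ 0 (mod 11); the common zeros in that column are the intersection.
  x = 0: f ≡ 0 at y ∈ {6, 7}; g ≡ 0 at y ∈ {7}; common: {7}.
  x = 1: f ≡ 0 at y ∈ {5, 10}; g ≡ 0 at y ∈ {2}; common: ∅.
  x = 2: f ≡ 0 at y ∈ ∅; g ≡ 0 at y ∈ {8}; common: ∅.
  x = 3: f ≡ 0 at y ∈ {0, 8}; g ≡ 0 at y ∈ {3}; common: ∅.
  x = 4: f ≡ 0 at y ∈ ∅; g ≡ 0 at y ∈ {9}; common: ∅.
  x = 5: f ≡ 0 at y ∈ {3, 9}; g ≡ 0 at y ∈ {4}; common: ∅.
  x = 6: f ≡ 0 at y ∈ {1, 2}; g ≡ 0 at y ∈ {10}; common: ∅.
  x = 7: f ≡ 0 at y ∈ ∅; g ≡ 0 at y ∈ {5}; common: ∅.
  x = 8: f ≡ 0 at y ∈ ∅; g ≡ 0 at y ∈ {0}; common: ∅.
  x = 9: f ≡ 0 at y ∈ ∅; g ≡ 0 at y ∈ {6}; common: ∅.
  x = 10: f ≡ 0 at y ∈ ∅; g ≡ 0 at y ∈ {1}; common: ∅.
Collecting: common zeros = {(0, 7)}, so the count is 1.
Comparison with the Bézout bound: 1 ≤ 2 = deg(f)·deg(g), as expected for curves with no common component (the affine F_11-count falls short of the bound because intersections may lie at infinity, over extension fields, or carry multiplicity).


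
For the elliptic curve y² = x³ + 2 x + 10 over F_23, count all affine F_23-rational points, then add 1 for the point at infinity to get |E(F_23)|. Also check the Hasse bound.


Affine points = {(1, 6), (1, 17), (4, 6), (4, 17), (6, 10), (6, 13), (8, 3), (8, 20), (10, 8), (10, 15), (11, 11), (11, 12), (13, 5), (13, 18), (17, 9), (17, 14), (18, 6), (18, 17), (20, 0)}; affine count = 19; |E(F_23)| = 20.

Discriminant check: Δ ∝ 4a³ + 27b² = 4·2³ + 27·10² = 4·8 + 27·100 ≡ 18 (mod 23). Nonzero ⇒ E is nonsingular.
For each x ∈ F_23, compute rhs = x³ + 2·x + 10 mod 23, then count y ∈ F_23 with y² ≡ rhs.
  x = 0: rhs = 10, matching y values: none (0 points).
  x = 1: rhs = 13, matching y values: 6, 17 (2 points).
  x = 2: rhs = 22, matching y values: none (0 points).
  x = 3: rhs = 20, matching y values: none (0 points).
  x = 4: rhs = 13, matching y values: 6, 17 (2 points).
  x = 5: rhs = 7, matching y values: none (0 points).
  x = 6: rhs = 8, matching y values: 10, 13 (2 points).
  x = 7: rhs = 22, matching y values: none (0 points).
  x = 8: rhs = 9, matching y values: 3, 20 (2 points).
  x = 9: rhs = 21, matching y values: none (0 points).
  x = 10: rhs = 18, matching y values: 8, 15 (2 points).
  x = 11: rhs = 6, matching y values: 11, 12 (2 points).
  x = 12: rhs = 14, matching y values: none (0 points).
  x = 13: rhs = 2, matching y values: 5, 18 (2 points).
  x = 14: rhs = 22, matching y values: none (0 points).
  x = 15: rhs = 11, matching y values: none (0 points).
  x = 16: rhs = 21, matching y values: none (0 points).
  x = 17: rhs = 12, matching y values: 9, 14 (2 points).
  x = 18: rhs = 13, matching y values: 6, 17 (2 points).
  x = 19: rhs = 7, matching y values: none (0 points).
  x = 20: rhs = 0, matching y values: 0 (1 points).
  x = 21: rhs = 21, matching y values: none (0 points).
  x = 22: rhs = 7, matching y values: none (0 points).
Total affine count: 19.
Full point count |E(F_23)| = 19 + 1 = 20.
Hasse bound: |20 − (23+1)| = |-4| = 4 ≤ 2√23 ≈ 9.5917 ✓.


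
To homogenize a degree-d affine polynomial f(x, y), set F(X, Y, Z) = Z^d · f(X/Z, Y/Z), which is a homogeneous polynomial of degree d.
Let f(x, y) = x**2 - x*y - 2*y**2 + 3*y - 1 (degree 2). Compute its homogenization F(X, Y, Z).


F(X, Y, Z) = X**2 - X*Y - 2*Y**2 + 3*Y*Z - Z**2

deg(f) = 2.
Substitute x = X/Z, y = Y/Z into f, then multiply by Z^2.
  monomial 1·x^2·y^0 ↦ 1·X^2·Y^0·Z^0.
  monomial -1·x^1·y^1 ↦ -1·X^1·Y^1·Z^0.
  monomial -2·x^0·y^2 ↦ -2·X^0·Y^2·Z^0.
  monomial 3·x^0·y^1 ↦ 3·X^0·Y^1·Z^1.
  monomial -1·x^0·y^0 ↦ -1·X^0·Y^0·Z^2.
Collecting: F(X, Y, Z) = X**2 - X*Y - 2*Y**2 + 3*Y*Z - Z**2.


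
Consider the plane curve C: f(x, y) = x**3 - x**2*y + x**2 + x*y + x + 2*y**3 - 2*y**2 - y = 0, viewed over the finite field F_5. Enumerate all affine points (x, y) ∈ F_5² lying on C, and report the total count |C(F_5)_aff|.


Affine F_5-points: {(0, 0), (1, 4)}; count = 2.

For each of the 25 pairs (x, y) ∈ F_5², evaluate f(x, y) mod 5. Record the zeros.
  x = 0: [0↦0, 1↦4, 2↦1, 3↦3, 4↦2]  zeros at y ∈ {0}
  x = 1: [0↦3, 1↦2, 2↦4, 3↦1, 4↦0]  zeros at y ∈ {4}
  x = 2: [0↦4, 1↦1, 2↦1, 3↦1, 4↦3]  zeros at y ∈ ∅
  x = 3: [0↦4, 1↦2, 2↦3, 3↦4, 4↦2]  zeros at y ∈ ∅
  x = 4: [0↦4, 1↦1, 2↦1, 3↦1, 4↦3]  zeros at y ∈ ∅
Collecting zeros: affine points = {(0, 0), (1, 4)}.
Total count |C(F_5)_aff| = 2.


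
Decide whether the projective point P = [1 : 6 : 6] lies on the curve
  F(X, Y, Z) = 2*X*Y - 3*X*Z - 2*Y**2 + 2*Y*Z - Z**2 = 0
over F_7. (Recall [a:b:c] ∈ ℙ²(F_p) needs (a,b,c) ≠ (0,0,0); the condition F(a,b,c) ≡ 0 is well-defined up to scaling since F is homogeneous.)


F(1,6,6) ≡ 0 (mod 7); P is on the curve.

Evaluate F(1, 6, 6) term-by-term (mod 7).
  2*X*Y ↦ 2·1·6·1 = 12
  -3*X*Z ↦ -3·1·1·6 = -18
  -2*Y**2 ↦ -2·1·36·1 = -72
  2*Y*Z ↦ 2·1·6·6 = 72
  -Z**2 ↦ -1·1·1·36 = -36
Sum: F(1, 6, 6) = (12) + (-18) + (-72) + (72) + (-36) = -42.
Reducing mod 7: -42 ≡ 0 (mod 7).
Since F(a, b, c) ≡ 0 (mod 7), P lies on the curve.


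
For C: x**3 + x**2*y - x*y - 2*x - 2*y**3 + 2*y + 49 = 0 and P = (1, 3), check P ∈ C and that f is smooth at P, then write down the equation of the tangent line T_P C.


Tangent line at P: 4*x - 52*y + 152 = 0.

Step 1: f(1, 3) = 0, so P lies on C.
Step 2: partial derivatives
  f_x(x, y) = 3*x**2 + 2*x*y - y - 2, f_y(x, y) = x**2 - x - 6*y**2 + 2.
  f_x(P) = 4, f_y(P) = -52 (gradient nonzero, so P is smooth).
Step 3: tangent line at P: 4·(x − 1) + -52·(y − 3) = 0.
Expanding: 4*x - 52*y + 152 = 0.


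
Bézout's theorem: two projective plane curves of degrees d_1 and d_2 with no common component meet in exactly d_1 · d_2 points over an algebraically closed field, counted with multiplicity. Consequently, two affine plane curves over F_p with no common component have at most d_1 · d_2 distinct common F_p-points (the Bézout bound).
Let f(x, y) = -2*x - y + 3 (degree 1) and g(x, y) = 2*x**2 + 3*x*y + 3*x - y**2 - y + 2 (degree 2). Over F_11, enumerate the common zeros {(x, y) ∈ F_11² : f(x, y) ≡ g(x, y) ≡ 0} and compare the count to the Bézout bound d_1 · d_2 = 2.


Common zeros: {(7, 0), (10, 5)}; count = 2; Bézout bound = 2.

deg(f) = 1, deg(g) = 2, so Bézout bound = 2.
Scan x ∈ F_11. For each x, list the y ∈ F_11 with f(x, y) ≡ 0 and those with g(x, y) ≡ 0 (mod 11); the common zeros in that column are the intersection.
  x = 0: f ≡ 0 at y ∈ {3}; g ≡ 0 at y ∈ {1, 9}; common: ∅.
  x = 1: f ≡ 0 at y ∈ {1}; g ≡ 0 at y ∈ ∅; common: ∅.
  x = 2: f ≡ 0 at y ∈ {10}; g ≡ 0 at y ∈ {2, 3}; common: ∅.
  x = 3: f ≡ 0 at y ∈ {8}; g ≡ 0 at y ∈ {3, 5}; common: ∅.
  x = 4: f ≡ 0 at y ∈ {6}; g ≡ 0 at y ∈ ∅; common: ∅.
  x = 5: f ≡ 0 at y ∈ {4}; g ≡ 0 at y ∈ ∅; common: ∅.
  x = 6: f ≡ 0 at y ∈ {2}; g ≡ 0 at y ∈ ∅; common: ∅.
  x = 7: f ≡ 0 at y ∈ {0}; g ≡ 0 at y ∈ {0, 9}; common: {0}.
  x = 8: f ≡ 0 at y ∈ {9}; g ≡ 0 at y ∈ {0, 1}; common: ∅.
  x = 9: f ≡ 0 at y ∈ {7}; g ≡ 0 at y ∈ ∅; common: ∅.
  x = 10: f ≡ 0 at y ∈ {5}; g ≡ 0 at y ∈ {2, 5}; common: {5}.
Collecting: common zeros = {(7, 0), (10, 5)}, so the count is 2.
Comparison with the Bézout bound: 2 ≤ 2 = deg(f)·deg(g), as expected for curves with no common component (the bound is attained).


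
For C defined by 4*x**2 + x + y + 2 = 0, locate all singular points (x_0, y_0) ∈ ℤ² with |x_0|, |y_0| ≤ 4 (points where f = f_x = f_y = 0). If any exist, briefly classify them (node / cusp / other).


No singular points in the scanned grid; C is smooth there.

Compute partial derivatives:
  f_x = 8*x + 1.
  f_y = 1.
f_y = 1 is a nonzero constant, so f_y never vanishes: no point (x, y) can satisfy f = f_x = f_y = 0. In particular no (x, y) ∈ {−4, ..., 4}² is singular; the curve is smooth.


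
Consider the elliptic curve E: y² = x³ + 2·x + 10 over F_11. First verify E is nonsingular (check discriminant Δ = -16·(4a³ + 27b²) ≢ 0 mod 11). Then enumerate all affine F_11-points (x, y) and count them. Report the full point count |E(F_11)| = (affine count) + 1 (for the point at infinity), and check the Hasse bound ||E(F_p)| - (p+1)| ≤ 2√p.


Affine points = {(2, 0), (4, 4), (4, 7), (7, 2), (7, 9), (9, 3), (9, 8)}; affine count = 7; |E(F_11)| = 8.

Discriminant check: Δ ∝ 4a³ + 27b² = 4·2³ + 27·10² = 4·8 + 27·100 ≡ 4 (mod 11). Nonzero ⇒ E is nonsingular.
For each x ∈ F_11, compute rhs = x³ + 2·x + 10 mod 11, then count y ∈ F_11 with y² ≡ rhs.
  x = 0: rhs = 10, matching y values: none (0 points).
  x = 1: rhs = 2, matching y values: none (0 points).
  x = 2: rhs = 0, matching y values: 0 (1 points).
  x = 3: rhs = 10, matching y values: none (0 points).
  x = 4: rhs = 5, matching y values: 4, 7 (2 points).
  x = 5: rhs = 2, matching y values: none (0 points).
  x = 6: rhs = 7, matching y values: none (0 points).
  x = 7: rhs = 4, matching y values: 2, 9 (2 points).
  x = 8: rhs = 10, matching y values: none (0 points).
  x = 9: rhs = 9, matching y values: 3, 8 (2 points).
  x = 10: rhs = 7, matching y values: none (0 points).
Total affine count: 7.
Full point count |E(F_11)| = 7 + 1 = 8.
Hasse bound: |8 − (11+1)| = |-4| = 4 ≤ 2√11 ≈ 6.6332 ✓.


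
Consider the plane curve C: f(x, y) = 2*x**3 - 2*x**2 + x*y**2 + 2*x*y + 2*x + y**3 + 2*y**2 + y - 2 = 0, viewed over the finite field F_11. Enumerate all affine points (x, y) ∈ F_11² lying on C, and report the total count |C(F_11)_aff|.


Affine F_11-points: {(1, 0), (2, 2), (2, 3), (8, 3), (8, 10), (9, 4)}; count = 6.

For each of the 121 pairs (x, y) ∈ F_11², evaluate f(x, y) mod 11. Record the zeros.
  x = 0: [0↦9, 1↦2, 2↦5, 3↦2, 4↦10, 5↦2, 6↦6, 7↦6, 8↦8, 9↦7, 10↦9]  zeros at y ∈ ∅
  x = 1: [0↦0, 1↦7, 2↦4, 3↦8, 4↦3, 5↦6, 6↦1, 7↦5, 8↦2, 9↦9, 10↦10]  zeros at y ∈ {0}
  x = 2: [0↦10, 1↦9, 2↦0, 3↦0, 4↦4, 5↦7, 6↦4, 7↦1, 8↦4, 9↦8, 10↦8]  zeros at y ∈ {2, 3}
  x = 3: [0↦7, 1↦9, 2↦5, 3↦1, 4↦3, 5↦6, 6↦5, 7↦6, 8↦4, 9↦5, 10↦4]  zeros at y ∈ ∅
  x = 4: [0↦3, 1↦8, 2↦9, 3↦1, 4↦1, 5↦4, 6↦5, 7↦10, 8↦3, 9↦1, 10↦10]  zeros at y ∈ ∅
  x = 5: [0↦10, 1↦7, 2↦2, 3↦1, 4↦10, 5↦2, 6↦5, 7↦3, 8↦2, 9↦8, 10↦5]  zeros at y ∈ ∅
  x = 6: [0↦7, 1↦7, 2↦7, 3↦2, 4↦9, 5↦1, 6↦6, 7↦8, 8↦2, 9↦5, 10↦1]  zeros at y ∈ ∅
  x = 7: [0↦6, 1↦9, 2↦3, 3↦5, 4↦10, 5↦2, 6↦9, 7↦4, 8↦4, 9↦4, 10↦10]  zeros at y ∈ ∅
  x = 8: [0↦8, 1↦3, 2↦2, 3↦0, 4↦3, 5↦6, 6↦4, 7↦3, 8↦9, 9↦6, 10↦0]  zeros at y ∈ {3, 10}
  x = 9: [0↦3, 1↦1, 2↦5, 3↦10, 4↦0, 5↦3, 6↦3, 7↦6, 8↦7, 9↦1, 10↦5]  zeros at y ∈ {4}
  x = 10: [0↦3, 1↦4, 2↦2, 3↦3, 4↦2, 5↦5, 6↦7, 7↦3, 8↦10, 9↦1, 10↦4]  zeros at y ∈ ∅
Collecting zeros: affine points = {(1, 0), (2, 2), (2, 3), (8, 3), (8, 10), (9, 4)}.
Total count |C(F_11)_aff| = 6.


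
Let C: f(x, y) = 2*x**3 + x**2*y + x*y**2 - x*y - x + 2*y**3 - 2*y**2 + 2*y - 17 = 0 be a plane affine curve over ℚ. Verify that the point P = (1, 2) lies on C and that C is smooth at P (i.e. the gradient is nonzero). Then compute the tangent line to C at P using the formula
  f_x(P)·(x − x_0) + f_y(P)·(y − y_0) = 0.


Tangent line at P: 11*x + 22*y - 55 = 0.

Step 1: f(1, 2) = 0, so P lies on C.
Step 2: partial derivatives
  f_x(x, y) = 6*x**2 + 2*x*y + y**2 - y - 1, f_y(x, y) = x**2 + 2*x*y - x + 6*y**2 - 4*y + 2.
  f_x(P) = 11, f_y(P) = 22 (gradient nonzero, so P is smooth).
Step 3: tangent line at P: 11·(x − 1) + 22·(y − 2) = 0.
Expanding: 11*x + 22*y - 55 = 0.


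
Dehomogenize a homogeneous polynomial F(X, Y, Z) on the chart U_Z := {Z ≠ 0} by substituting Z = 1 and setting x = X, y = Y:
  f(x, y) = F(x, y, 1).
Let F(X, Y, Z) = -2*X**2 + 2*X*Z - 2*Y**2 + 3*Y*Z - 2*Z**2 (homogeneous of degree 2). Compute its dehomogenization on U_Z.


f(x, y) = -2*x**2 + 2*x - 2*y**2 + 3*y - 2

On U_Z we set Z = 1. Each monomial c·X^i·Y^j·Z^k in F becomes c·x^i·y^j·1^k = c·x^i·y^j.
Substituting Z = 1: F(X, Y, 1) = -2*x**2 + 2*x - 2*y**2 + 3*y - 2.
Note: deg(f) ≤ deg(F) = 2; strict inequality happens when F is divisible by Z (lost terms).


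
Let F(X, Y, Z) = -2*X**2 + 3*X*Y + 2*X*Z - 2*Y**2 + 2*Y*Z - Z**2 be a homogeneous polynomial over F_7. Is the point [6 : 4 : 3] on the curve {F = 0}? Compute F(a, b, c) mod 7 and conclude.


F(6,4,3) ≡ 5 (mod 7); P is NOT on the curve.

Evaluate F(6, 4, 3) term-by-term (mod 7).
  -2*X**2 ↦ -2·36·1·1 = -72
  3*X*Y ↦ 3·6·4·1 = 72
  2*X*Z ↦ 2·6·1·3 = 36
  -2*Y**2 ↦ -2·1·16·1 = -32
  2*Y*Z ↦ 2·1·4·3 = 24
  -Z**2 ↦ -1·1·1·9 = -9
Sum: F(6, 4, 3) = (-72) + (72) + (36) + (-32) + (24) + (-9) = 19.
Reducing mod 7: 19 ≡ 5 (mod 7).
Since F(a, b, c) ≡ 5 ≠ 0 (mod 7), P does NOT lie on the curve.


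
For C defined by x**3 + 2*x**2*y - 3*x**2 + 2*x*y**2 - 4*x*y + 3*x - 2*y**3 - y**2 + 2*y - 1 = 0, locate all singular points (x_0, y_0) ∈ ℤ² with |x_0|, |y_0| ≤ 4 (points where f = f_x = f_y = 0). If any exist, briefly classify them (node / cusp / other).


Singular points: {(1, 0)}; classification: cusp.

Compute partial derivatives:
  f_x = 3*x**2 + 4*x*y - 6*x + 2*y**2 - 4*y + 3.
  f_y = 2*x**2 + 4*x*y - 4*x - 6*y**2 - 2*y + 2.
Scan x_0 ∈ {−4, ..., 4}. For each x_0, f_y(x_0, y) is a polynomial in y; find its integer roots y ∈ {−4, ..., 4}, then test f_x and f at those candidates.
  x = -4: f_y(-4, y) = -6*y**2 - 18*y + 50; no integer root y with |y| ≤ 4.
  x = -3: f_y(-3, y) = -6*y**2 - 14*y + 32; no integer root y with |y| ≤ 4.
  x = -2: f_y(-2, y) = -6*y**2 - 10*y + 18; no integer root y with |y| ≤ 4.
  x = -1: f_y(-1, y) = -6*y**2 - 6*y + 8; no integer root y with |y| ≤ 4.
  x = 0: f_y(0, y) = -6*y**2 - 2*y + 2; no integer root y with |y| ≤ 4.
  x = 1: f_y(1, y) = -6*y**2 + 2*y; vanishes at y ∈ {0}. (1, 0): f_x = 0, f = 0 — SINGULAR.
  x = 2: f_y(2, y) = -6*y**2 + 6*y + 2; no integer root y with |y| ≤ 4.
  x = 3: f_y(3, y) = -6*y**2 + 10*y + 8; no integer root y with |y| ≤ 4.
  x = 4: f_y(4, y) = -6*y**2 + 14*y + 18; no integer root y with |y| ≤ 4.
Only singular point on the grid: (1, 0).
Classify: substitute x = 1 + u, y = 0 + v and expand: f = u**3 + 2*u**2*v + 2*u*v**2 - 2*v**3 + v**2.
No constant or linear terms (consistent with a singular point). Quadratic part: v**2. Cubic part: u**3 + 2*u**2*v + 2*u*v**2 - 2*v**3.
The quadratic part v**2 is a perfect square, so there is a single (double) tangent line v = 0, i.e. y = 0. Restricting the cubic part to that line (v = 0) leaves u**3 ≠ 0, so f is not divisible by v and the branch is v² ≈ -u**3 to lowest order — this is a cusp.
Classification: cusp.


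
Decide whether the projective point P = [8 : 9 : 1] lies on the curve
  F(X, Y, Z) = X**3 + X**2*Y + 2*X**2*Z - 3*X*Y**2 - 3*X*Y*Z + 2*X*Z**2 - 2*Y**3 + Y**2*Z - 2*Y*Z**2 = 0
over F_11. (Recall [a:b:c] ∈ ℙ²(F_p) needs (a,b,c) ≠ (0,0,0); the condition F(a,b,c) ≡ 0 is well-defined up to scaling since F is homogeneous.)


F(8,9,1) ≡ 9 (mod 11); P is NOT on the curve.

Evaluate F(8, 9, 1) term-by-term (mod 11).
  X**3 ↦ 1·512·1·1 = 512
  X**2*Y ↦ 1·64·9·1 = 576
  2*X**2*Z ↦ 2·64·1·1 = 128
  -3*X*Y**2 ↦ -3·8·81·1 = -1944
  -3*X*Y*Z ↦ -3·8·9·1 = -216
  2*X*Z**2 ↦ 2·8·1·1 = 16
  -2*Y**3 ↦ -2·1·729·1 = -1458
  Y**2*Z ↦ 1·1·81·1 = 81
  -2*Y*Z**2 ↦ -2·1·9·1 = -18
Sum: F(8, 9, 1) = (512) + (576) + (128) + (-1944) + (-216) + (16) + (-1458) + (81) + (-18) = -2323.
Reducing mod 11: -2323 ≡ 9 (mod 11).
Since F(a, b, c) ≡ 9 ≠ 0 (mod 11), P does NOT lie on the curve.


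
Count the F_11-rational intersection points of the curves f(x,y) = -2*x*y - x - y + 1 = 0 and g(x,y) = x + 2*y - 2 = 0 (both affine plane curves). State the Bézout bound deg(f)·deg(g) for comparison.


Common zeros: {(0, 1), (8, 8)}; count = 2; Bézout bound = 2.

deg(f) = 2, deg(g) = 1, so Bézout bound = 2.
Scan x ∈ F_11. For each x, list the y ∈ F_11 with f(x, y) ≡ 0 and those with g(x, y) ≡ 0 (mod 11); the common zeros in that column are the intersection.
  x = 0: f ≡ 0 at y ∈ {1}; g ≡ 0 at y ∈ {1}; common: {1}.
  x = 1: f ≡ 0 at y ∈ {0}; g ≡ 0 at y ∈ {6}; common: ∅.
  x = 2: f ≡ 0 at y ∈ {2}; g ≡ 0 at y ∈ {0}; common: ∅.
  x = 3: f ≡ 0 at y ∈ {6}; g ≡ 0 at y ∈ {5}; common: ∅.
  x = 4: f ≡ 0 at y ∈ {7}; g ≡ 0 at y ∈ {10}; common: ∅.
  x = 5: f ≡ 0 at y ∈ ∅; g ≡ 0 at y ∈ {4}; common: ∅.
  x = 6: f ≡ 0 at y ∈ {3}; g ≡ 0 at y ∈ {9}; common: ∅.
  x = 7: f ≡ 0 at y ∈ {4}; g ≡ 0 at y ∈ {3}; common: ∅.
  x = 8: f ≡ 0 at y ∈ {8}; g ≡ 0 at y ∈ {8}; common: {8}.
  x = 9: f ≡ 0 at y ∈ {10}; g ≡ 0 at y ∈ {2}; common: ∅.
  x = 10: f ≡ 0 at y ∈ {9}; g ≡ 0 at y ∈ {7}; common: ∅.
Collecting: common zeros = {(0, 1), (8, 8)}, so the count is 2.
Comparison with the Bézout bound: 2 ≤ 2 = deg(f)·deg(g), as expected for curves with no common component (the bound is attained).


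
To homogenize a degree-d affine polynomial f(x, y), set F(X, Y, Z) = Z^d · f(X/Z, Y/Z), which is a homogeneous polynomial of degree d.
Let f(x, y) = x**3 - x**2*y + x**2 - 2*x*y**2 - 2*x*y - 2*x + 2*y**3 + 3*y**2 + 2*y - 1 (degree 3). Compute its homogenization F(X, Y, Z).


F(X, Y, Z) = X**3 - X**2*Y + X**2*Z - 2*X*Y**2 - 2*X*Y*Z - 2*X*Z**2 + 2*Y**3 + 3*Y**2*Z + 2*Y*Z**2 - Z**3

deg(f) = 3.
Substitute x = X/Z, y = Y/Z into f, then multiply by Z^3.
  monomial 1·x^3·y^0 ↦ 1·X^3·Y^0·Z^0.
  monomial -1·x^2·y^1 ↦ -1·X^2·Y^1·Z^0.
  monomial 1·x^2·y^0 ↦ 1·X^2·Y^0·Z^1.
  monomial -2·x^1·y^2 ↦ -2·X^1·Y^2·Z^0.
  monomial -2·x^1·y^1 ↦ -2·X^1·Y^1·Z^1.
  monomial -2·x^1·y^0 ↦ -2·X^1·Y^0·Z^2.
  monomial 2·x^0·y^3 ↦ 2·X^0·Y^3·Z^0.
  monomial 3·x^0·y^2 ↦ 3·X^0·Y^2·Z^1.
  monomial 2·x^0·y^1 ↦ 2·X^0·Y^1·Z^2.
  monomial -1·x^0·y^0 ↦ -1·X^0·Y^0·Z^3.
Collecting: F(X, Y, Z) = X**3 - X**2*Y + X**2*Z - 2*X*Y**2 - 2*X*Y*Z - 2*X*Z**2 + 2*Y**3 + 3*Y**2*Z + 2*Y*Z**2 - Z**3.


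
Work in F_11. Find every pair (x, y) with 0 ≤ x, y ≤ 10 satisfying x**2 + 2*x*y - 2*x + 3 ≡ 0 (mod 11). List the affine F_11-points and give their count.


Affine F_11-points: {(1, 10), (2, 2), (3, 10), (4, 0), (5, 7), (6, 6), (7, 2), (8, 3), (9, 0), (10, 3)}; count = 10.

For each of the 121 pairs (x, y) ∈ F_11², evaluate f(x, y) mod 11. Record the zeros.
  x = 0: [0↦3, 1↦3, 2↦3, 3↦3, 4↦3, 5↦3, 6↦3, 7↦3, 8↦3, 9↦3, 10↦3]  zeros at y ∈ ∅
  x = 1: [0↦2, 1↦4, 2↦6, 3↦8, 4↦10, 5↦1, 6↦3, 7↦5, 8↦7, 9↦9, 10↦0]  zeros at y ∈ {10}
  x = 2: [0↦3, 1↦7, 2↦0, 3↦4, 4↦8, 5↦1, 6↦5, 7↦9, 8↦2, 9↦6, 10↦10]  zeros at y ∈ {2}
  x = 3: [0↦6, 1↦1, 2↦7, 3↦2, 4↦8, 5↦3, 6↦9, 7↦4, 8↦10, 9↦5, 10↦0]  zeros at y ∈ {10}
  x = 4: [0↦0, 1↦8, 2↦5, 3↦2, 4↦10, 5↦7, 6↦4, 7↦1, 8↦9, 9↦6, 10↦3]  zeros at y ∈ {0}
  x = 5: [0↦7, 1↦6, 2↦5, 3↦4, 4↦3, 5↦2, 6↦1, 7↦0, 8↦10, 9↦9, 10↦8]  zeros at y ∈ {7}
  x = 6: [0↦5, 1↦6, 2↦7, 3↦8, 4↦9, 5↦10, 6↦0, 7↦1, 8↦2, 9↦3, 10↦4]  zeros at y ∈ {6}
  x = 7: [0↦5, 1↦8, 2↦0, 3↦3, 4↦6, 5↦9, 6↦1, 7↦4, 8↦7, 9↦10, 10↦2]  zeros at y ∈ {2}
  x = 8: [0↦7, 1↦1, 2↦6, 3↦0, 4↦5, 5↦10, 6↦4, 7↦9, 8↦3, 9↦8, 10↦2]  zeros at y ∈ {3}
  x = 9: [0↦0, 1↦7, 2↦3, 3↦10, 4↦6, 5↦2, 6↦9, 7↦5, 8↦1, 9↦8, 10↦4]  zeros at y ∈ {0}
  x = 10: [0↦6, 1↦4, 2↦2, 3↦0, 4↦9, 5↦7, 6↦5, 7↦3, 8↦1, 9↦10, 10↦8]  zeros at y ∈ {3}
Collecting zeros: affine points = {(1, 10), (2, 2), (3, 10), (4, 0), (5, 7), (6, 6), (7, 2), (8, 3), (9, 0), (10, 3)}.
Total count |C(F_11)_aff| = 10.


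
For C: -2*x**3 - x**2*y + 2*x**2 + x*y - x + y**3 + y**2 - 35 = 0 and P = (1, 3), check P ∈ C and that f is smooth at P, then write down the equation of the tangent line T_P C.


Tangent line at P: -6*x + 33*y - 93 = 0.

Step 1: f(1, 3) = 0, so P lies on C.
Step 2: partial derivatives
  f_x(x, y) = -6*x**2 - 2*x*y + 4*x + y - 1, f_y(x, y) = -x**2 + x + 3*y**2 + 2*y.
  f_x(P) = -6, f_y(P) = 33 (gradient nonzero, so P is smooth).
Step 3: tangent line at P: -6·(x − 1) + 33·(y − 3) = 0.
Expanding: -6*x + 33*y - 93 = 0.


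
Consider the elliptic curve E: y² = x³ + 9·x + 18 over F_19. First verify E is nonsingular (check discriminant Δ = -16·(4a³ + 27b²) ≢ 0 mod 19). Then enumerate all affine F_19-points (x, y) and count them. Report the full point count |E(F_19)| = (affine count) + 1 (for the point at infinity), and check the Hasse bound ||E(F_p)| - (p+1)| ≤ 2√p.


Affine points = {(1, 3), (1, 16), (2, 5), (2, 14), (4, 2), (4, 17), (5, 6), (5, 13), (7, 5), (7, 14), (9, 7), (9, 12), (10, 5), (10, 14), (11, 2), (11, 17), (12, 7), (12, 12), (14, 0), (17, 7), (17, 12)}; affine count = 21; |E(F_19)| = 22.

Discriminant check: Δ ∝ 4a³ + 27b² = 4·9³ + 27·18² = 4·729 + 27·324 ≡ 17 (mod 19). Nonzero ⇒ E is nonsingular.
For each x ∈ F_19, compute rhs = x³ + 9·x + 18 mod 19, then count y ∈ F_19 with y² ≡ rhs.
  x = 0: rhs = 18, matching y values: none (0 points).
  x = 1: rhs = 9, matching y values: 3, 16 (2 points).
  x = 2: rhs = 6, matching y values: 5, 14 (2 points).
  x = 3: rhs = 15, matching y values: none (0 points).
  x = 4: rhs = 4, matching y values: 2, 17 (2 points).
  x = 5: rhs = 17, matching y values: 6, 13 (2 points).
  x = 6: rhs = 3, matching y values: none (0 points).
  x = 7: rhs = 6, matching y values: 5, 14 (2 points).
  x = 8: rhs = 13, matching y values: none (0 points).
  x = 9: rhs = 11, matching y values: 7, 12 (2 points).
  x = 10: rhs = 6, matching y values: 5, 14 (2 points).
  x = 11: rhs = 4, matching y values: 2, 17 (2 points).
  x = 12: rhs = 11, matching y values: 7, 12 (2 points).
  x = 13: rhs = 14, matching y values: none (0 points).
  x = 14: rhs = 0, matching y values: 0 (1 points).
  x = 15: rhs = 13, matching y values: none (0 points).
  x = 16: rhs = 2, matching y values: none (0 points).
  x = 17: rhs = 11, matching y values: 7, 12 (2 points).
  x = 18: rhs = 8, matching y values: none (0 points).
Total affine count: 21.
Full point count |E(F_19)| = 21 + 1 = 22.
Hasse bound: |22 − (19+1)| = |2| = 2 ≤ 2√19 ≈ 8.7178 ✓.


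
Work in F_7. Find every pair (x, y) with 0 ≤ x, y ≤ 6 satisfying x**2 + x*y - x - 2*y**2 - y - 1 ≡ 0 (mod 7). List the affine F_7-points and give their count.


Affine F_7-points: {(0, 5), (2, 1), (2, 3), (3, 3), (3, 5), (5, 1)}; count = 6.

For each of the 49 pairs (x, y) ∈ F_7², evaluate f(x, y) mod 7. Record the zeros.
  x = 0: [0↦6, 1↦3, 2↦3, 3↦6, 4↦5, 5↦0, 6↦5]  zeros at y ∈ {5}
  x = 1: [0↦6, 1↦4, 2↦5, 3↦2, 4↦2, 5↦5, 6↦4]  zeros at y ∈ ∅
  x = 2: [0↦1, 1↦0, 2↦2, 3↦0, 4↦1, 5↦5, 6↦5]  zeros at y ∈ {1, 3}
  x = 3: [0↦5, 1↦5, 2↦1, 3↦0, 4↦2, 5↦0, 6↦1]  zeros at y ∈ {3, 5}
  x = 4: [0↦4, 1↦5, 2↦2, 3↦2, 4↦5, 5↦4, 6↦6]  zeros at y ∈ ∅
  x = 5: [0↦5, 1↦0, 2↦5, 3↦6, 4↦3, 5↦3, 6↦6]  zeros at y ∈ {1}
  x = 6: [0↦1, 1↦4, 2↦3, 3↦5, 4↦3, 5↦4, 6↦1]  zeros at y ∈ ∅
Collecting zeros: affine points = {(0, 5), (2, 1), (2, 3), (3, 3), (3, 5), (5, 1)}.
Total count |C(F_7)_aff| = 6.
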